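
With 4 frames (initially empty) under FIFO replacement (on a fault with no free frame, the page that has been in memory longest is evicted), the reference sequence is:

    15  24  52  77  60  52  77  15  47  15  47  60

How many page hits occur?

5

15 → miss, frames {15}
24 → miss, frames {15,24}
52 → miss, frames {15,24,52}
77 → miss, frames {15,24,52,77}
60 → miss, evict 15, frames {24,52,77,60}
52 → hit
77 → hit
15 → miss, evict 24, frames {52,77,60,15}
47 → miss, evict 52, frames {77,60,15,47}
15 → hit
47 → hit
60 → hit
Hits: 5.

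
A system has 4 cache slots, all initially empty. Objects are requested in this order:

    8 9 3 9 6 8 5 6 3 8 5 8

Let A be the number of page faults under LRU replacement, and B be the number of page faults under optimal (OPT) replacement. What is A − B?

Under LRU: F F F . F . F . F . . . → 6 faults.
Under OPT: F F F . F . F . . . . . → 5 faults.
A − B = 6 − 5 = 1.

1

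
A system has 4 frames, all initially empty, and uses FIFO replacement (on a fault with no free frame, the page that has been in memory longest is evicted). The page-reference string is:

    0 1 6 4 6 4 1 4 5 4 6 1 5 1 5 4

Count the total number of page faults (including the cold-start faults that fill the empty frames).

5

0: fault, frames [0]
1: fault, frames [0, 1]
6: fault, frames [0, 1, 6]
4: fault, frames [0, 1, 6, 4]
6: hit
4: hit
1: hit
4: hit
5: fault, evict 0, frames [1, 6, 4, 5]
4: hit
6: hit
1: hit
5: hit
1: hit
5: hit
4: hit
Page faults: 5.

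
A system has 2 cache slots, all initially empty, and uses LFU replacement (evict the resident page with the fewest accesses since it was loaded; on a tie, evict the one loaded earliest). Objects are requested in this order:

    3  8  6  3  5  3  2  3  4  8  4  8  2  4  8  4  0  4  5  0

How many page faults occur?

3 -> fault, frames [3]
8 -> fault, frames [3, 8]
6 -> fault, evict 3, frames [8, 6]
3 -> fault, evict 8, frames [6, 3]
5 -> fault, evict 6, frames [3, 5]
3 -> hit
2 -> fault, evict 5, frames [3, 2]
3 -> hit
4 -> fault, evict 2, frames [3, 4]
8 -> fault, evict 4, frames [3, 8]
4 -> fault, evict 8, frames [3, 4]
8 -> fault, evict 4, frames [3, 8]
2 -> fault, evict 8, frames [3, 2]
4 -> fault, evict 2, frames [3, 4]
8 -> fault, evict 4, frames [3, 8]
4 -> fault, evict 8, frames [3, 4]
0 -> fault, evict 4, frames [3, 0]
4 -> fault, evict 0, frames [3, 4]
5 -> fault, evict 4, frames [3, 5]
0 -> fault, evict 5, frames [3, 0]
Page faults: 18.

18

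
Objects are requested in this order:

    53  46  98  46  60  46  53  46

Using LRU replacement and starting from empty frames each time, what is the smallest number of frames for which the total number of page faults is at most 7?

f=1: 8 faults
f=2: 5 faults
f=3: 5 faults
f=4: 4 faults
Smallest f with faults ≤ 7 is 2.

2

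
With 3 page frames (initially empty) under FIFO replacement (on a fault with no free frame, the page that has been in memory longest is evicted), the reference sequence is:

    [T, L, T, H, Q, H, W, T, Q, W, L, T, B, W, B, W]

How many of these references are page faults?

T → miss, frames [T]
L → miss, frames [T, L]
T → hit
H → miss, frames [T, L, H]
Q → miss, evict T, frames [L, H, Q]
H → hit
W → miss, evict L, frames [H, Q, W]
T → miss, evict H, frames [Q, W, T]
Q → hit
W → hit
L → miss, evict Q, frames [W, T, L]
T → hit
B → miss, evict W, frames [T, L, B]
W → miss, evict T, frames [L, B, W]
B → hit
W → hit
Page faults: 9.

9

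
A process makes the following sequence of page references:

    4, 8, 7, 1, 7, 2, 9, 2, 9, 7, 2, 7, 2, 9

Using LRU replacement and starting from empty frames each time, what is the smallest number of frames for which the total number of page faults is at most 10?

2

f=1: 14 faults
f=2: 9 faults
f=3: 6 faults
f=4: 6 faults
f=5: 6 faults
f=6: 6 faults
Smallest f with faults ≤ 10 is 2.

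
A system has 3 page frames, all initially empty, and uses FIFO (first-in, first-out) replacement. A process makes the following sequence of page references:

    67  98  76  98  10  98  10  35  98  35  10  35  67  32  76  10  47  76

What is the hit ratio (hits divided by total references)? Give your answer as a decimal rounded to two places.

67: miss, frames [67]
98: miss, frames [67, 98]
76: miss, frames [67, 98, 76]
98: hit
10: miss, evict 67, frames [98, 76, 10]
98: hit
10: hit
35: miss, evict 98, frames [76, 10, 35]
98: miss, evict 76, frames [10, 35, 98]
35: hit
10: hit
35: hit
67: miss, evict 10, frames [35, 98, 67]
32: miss, evict 35, frames [98, 67, 32]
76: miss, evict 98, frames [67, 32, 76]
10: miss, evict 67, frames [32, 76, 10]
47: miss, evict 32, frames [76, 10, 47]
76: hit
Hits: 7 of 18 references → 7/18 = 0.3889.

0.39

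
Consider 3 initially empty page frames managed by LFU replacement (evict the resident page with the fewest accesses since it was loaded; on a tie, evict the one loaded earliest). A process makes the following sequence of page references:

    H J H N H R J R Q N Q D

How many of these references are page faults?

H -> miss, frames (H)
J -> miss, frames (H J)
H -> hit
N -> miss, frames (H J N)
H -> hit
R -> miss, evict J, frames (H N R)
J -> miss, evict N, frames (H R J)
R -> hit
Q -> miss, evict J, frames (H R Q)
N -> miss, evict Q, frames (H R N)
Q -> miss, evict N, frames (H R Q)
D -> miss, evict Q, frames (H R D)
Page faults: 9.

9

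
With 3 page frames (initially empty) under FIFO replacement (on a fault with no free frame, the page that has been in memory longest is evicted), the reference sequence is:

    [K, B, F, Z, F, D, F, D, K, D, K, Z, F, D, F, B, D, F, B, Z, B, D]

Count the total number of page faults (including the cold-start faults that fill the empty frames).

10

K: fault, frames {K}
B: fault, frames {K,B}
F: fault, frames {K,B,F}
Z: fault, evict K, frames {B,F,Z}
F: hit
D: fault, evict B, frames {F,Z,D}
F: hit
D: hit
K: fault, evict F, frames {Z,D,K}
D: hit
K: hit
Z: hit
F: fault, evict Z, frames {D,K,F}
D: hit
F: hit
B: fault, evict D, frames {K,F,B}
D: fault, evict K, frames {F,B,D}
F: hit
B: hit
Z: fault, evict F, frames {B,D,Z}
B: hit
D: hit
Page faults: 10.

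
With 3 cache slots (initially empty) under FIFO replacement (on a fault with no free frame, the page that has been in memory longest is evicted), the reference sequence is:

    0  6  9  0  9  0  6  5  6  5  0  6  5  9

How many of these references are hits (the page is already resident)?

7

0 → miss, frames [0]
6 → miss, frames [0, 6]
9 → miss, frames [0, 6, 9]
0 → hit
9 → hit
0 → hit
6 → hit
5 → miss, evict 0, frames [6, 9, 5]
6 → hit
5 → hit
0 → miss, evict 6, frames [9, 5, 0]
6 → miss, evict 9, frames [5, 0, 6]
5 → hit
9 → miss, evict 5, frames [0, 6, 9]
Hits: 7.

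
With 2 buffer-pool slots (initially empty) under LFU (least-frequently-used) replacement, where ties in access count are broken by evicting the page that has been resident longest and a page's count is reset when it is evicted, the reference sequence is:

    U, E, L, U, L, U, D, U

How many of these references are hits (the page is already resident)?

3

U -> fault, frames (U)
E -> fault, frames (U E)
L -> fault, evict U, frames (E L)
U -> fault, evict E, frames (L U)
L -> hit
U -> hit
D -> fault, evict L, frames (U D)
U -> hit
Hits: 3.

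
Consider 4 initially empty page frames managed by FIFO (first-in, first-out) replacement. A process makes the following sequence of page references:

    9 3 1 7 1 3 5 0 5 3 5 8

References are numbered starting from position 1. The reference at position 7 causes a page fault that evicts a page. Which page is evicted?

pos 1: 9: miss, frames {9}
pos 2: 3: miss, frames {9,3}
pos 3: 1: miss, frames {9,3,1}
pos 4: 7: miss, frames {9,3,1,7}
pos 5: 1: hit
pos 6: 3: hit
pos 7: 5: miss, evict 9, frames {3,1,7,5}
At position 7, page 9 is evicted.

9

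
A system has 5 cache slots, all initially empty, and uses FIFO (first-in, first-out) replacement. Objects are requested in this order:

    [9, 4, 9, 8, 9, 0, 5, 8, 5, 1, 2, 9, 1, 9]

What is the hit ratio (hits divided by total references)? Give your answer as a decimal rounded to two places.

0.43

9 -> fault, frames (9)
4 -> fault, frames (9 4)
9 -> hit
8 -> fault, frames (9 4 8)
9 -> hit
0 -> fault, frames (9 4 8 0)
5 -> fault, frames (9 4 8 0 5)
8 -> hit
5 -> hit
1 -> fault, evict 9, frames (4 8 0 5 1)
2 -> fault, evict 4, frames (8 0 5 1 2)
9 -> fault, evict 8, frames (0 5 1 2 9)
1 -> hit
9 -> hit
Hits: 6 of 14 references → 6/14 = 0.4286.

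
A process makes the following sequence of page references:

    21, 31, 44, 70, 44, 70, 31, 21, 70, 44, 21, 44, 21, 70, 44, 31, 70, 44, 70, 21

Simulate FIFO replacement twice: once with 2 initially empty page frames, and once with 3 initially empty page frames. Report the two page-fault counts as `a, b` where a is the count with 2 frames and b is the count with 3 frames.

15, 9

2 frames: F F F F . . F F F F F . . F F F F F . F → 15 faults.
3 frames: F F F F . . . F . . . . . . . F . F F F → 9 faults.
9 < 15: adding a frame reduced faults, as is typical.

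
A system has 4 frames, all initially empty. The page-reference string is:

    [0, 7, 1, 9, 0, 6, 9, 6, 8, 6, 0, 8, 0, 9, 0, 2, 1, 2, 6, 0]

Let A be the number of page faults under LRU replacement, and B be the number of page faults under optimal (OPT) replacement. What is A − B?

Under LRU: F F F F . F . . F . . . . . . F F . F . → 9 faults.
Under OPT: F F F F . F . . F . . . . . . F F . . . → 8 faults.
A − B = 9 − 8 = 1.

1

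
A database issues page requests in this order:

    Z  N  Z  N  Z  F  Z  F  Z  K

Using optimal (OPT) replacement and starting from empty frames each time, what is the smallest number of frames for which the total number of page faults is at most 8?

2

f=1: 10 faults
f=2: 4 faults
f=3: 4 faults
f=4: 4 faults
Smallest f with faults ≤ 8 is 2.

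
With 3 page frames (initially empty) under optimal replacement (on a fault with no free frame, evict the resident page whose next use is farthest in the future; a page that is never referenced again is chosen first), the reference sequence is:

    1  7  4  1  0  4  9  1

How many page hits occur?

1 -> miss, frames {1}
7 -> miss, frames {1,7}
4 -> miss, frames {1,7,4}
1 -> hit
0 -> miss, evict 7, frames {1,4,0}
4 -> hit
9 -> miss, evict 0, frames {1,4,9}
1 -> hit
Hits: 3.

3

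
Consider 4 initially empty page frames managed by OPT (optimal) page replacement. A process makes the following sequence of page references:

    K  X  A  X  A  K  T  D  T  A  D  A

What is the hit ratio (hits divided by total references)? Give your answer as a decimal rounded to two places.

K → miss, frames {K}
X → miss, frames {K,X}
A → miss, frames {K,X,A}
X → hit
A → hit
K → hit
T → miss, frames {K,X,A,T}
D → miss, evict X, frames {K,A,T,D}
T → hit
A → hit
D → hit
A → hit
Hits: 7 of 12 references → 7/12 = 0.5833.

0.58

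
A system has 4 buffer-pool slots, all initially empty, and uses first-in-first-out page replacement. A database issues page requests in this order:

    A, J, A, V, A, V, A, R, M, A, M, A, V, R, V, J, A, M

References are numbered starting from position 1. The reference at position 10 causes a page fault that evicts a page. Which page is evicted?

pos 1: A: fault, frames {A}
pos 2: J: fault, frames {A,J}
pos 3: A: hit
pos 4: V: fault, frames {A,J,V}
pos 5: A: hit
pos 6: V: hit
pos 7: A: hit
pos 8: R: fault, frames {A,J,V,R}
pos 9: M: fault, evict A, frames {J,V,R,M}
pos 10: A: fault, evict J, frames {V,R,M,A}
At position 10, page J is evicted.

J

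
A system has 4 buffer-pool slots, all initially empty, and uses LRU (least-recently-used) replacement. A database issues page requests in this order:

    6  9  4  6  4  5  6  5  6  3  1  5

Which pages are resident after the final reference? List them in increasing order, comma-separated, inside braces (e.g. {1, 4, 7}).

6 → fault, frames {6}
9 → fault, frames {6,9}
4 → fault, frames {6,9,4}
6 → hit
4 → hit
5 → fault, frames {9,6,4,5}
6 → hit
5 → hit
6 → hit
3 → fault, evict 9, frames {4,5,6,3}
1 → fault, evict 4, frames {5,6,3,1}
5 → hit

{1, 3, 5, 6}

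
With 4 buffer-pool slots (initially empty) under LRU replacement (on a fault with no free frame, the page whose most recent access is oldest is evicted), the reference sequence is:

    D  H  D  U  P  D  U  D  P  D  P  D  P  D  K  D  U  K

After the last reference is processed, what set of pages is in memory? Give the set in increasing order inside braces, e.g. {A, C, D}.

D → fault, frames [D]
H → fault, frames [D, H]
D → hit
U → fault, frames [H, D, U]
P → fault, frames [H, D, U, P]
D → hit
U → hit
D → hit
P → hit
D → hit
P → hit
D → hit
P → hit
D → hit
K → fault, evict H, frames [U, P, D, K]
D → hit
U → hit
K → hit

{D, K, P, U}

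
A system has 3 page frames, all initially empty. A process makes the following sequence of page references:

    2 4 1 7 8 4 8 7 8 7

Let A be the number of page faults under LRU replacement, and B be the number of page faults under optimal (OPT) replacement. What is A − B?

Under LRU: F F F F F F . . . . → 6 faults.
Under OPT: F F F F F . . . . . → 5 faults.
A − B = 6 − 5 = 1.

1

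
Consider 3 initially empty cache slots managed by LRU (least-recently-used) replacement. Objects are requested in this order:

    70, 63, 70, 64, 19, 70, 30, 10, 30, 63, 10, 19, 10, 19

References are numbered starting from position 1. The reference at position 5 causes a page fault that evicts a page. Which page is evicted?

63

pos 1: 70: fault, frames {70}
pos 2: 63: fault, frames {70,63}
pos 3: 70: hit
pos 4: 64: fault, frames {63,70,64}
pos 5: 19: fault, evict 63, frames {70,64,19}
At position 5, page 63 is evicted.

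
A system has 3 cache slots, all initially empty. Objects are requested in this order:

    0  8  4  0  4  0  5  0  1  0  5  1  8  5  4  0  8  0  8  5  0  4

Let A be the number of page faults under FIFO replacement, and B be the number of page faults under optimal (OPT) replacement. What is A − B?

Under FIFO: F F F . . . F F F . . . F F F F F . . F . F → 13 faults.
Under OPT: F F F . . . F . F . . . F . F . . . . F . . → 8 faults.
A − B = 13 − 8 = 5.

5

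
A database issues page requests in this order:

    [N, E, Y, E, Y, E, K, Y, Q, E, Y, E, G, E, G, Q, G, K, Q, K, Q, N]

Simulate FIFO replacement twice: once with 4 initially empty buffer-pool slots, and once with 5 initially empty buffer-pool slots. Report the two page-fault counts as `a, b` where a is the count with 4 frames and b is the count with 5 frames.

4 frames: F F F . . . F . F . . . F F . . . . . . . F → 8 faults.
5 frames: F F F . . . F . F . . . F . . . . . . . . F → 7 faults.
7 < 8: adding a frame reduced faults, as is typical.

8, 7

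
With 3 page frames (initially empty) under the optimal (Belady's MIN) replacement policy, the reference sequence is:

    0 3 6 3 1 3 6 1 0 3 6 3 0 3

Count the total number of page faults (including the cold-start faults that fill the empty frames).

0 -> miss, frames (0)
3 -> miss, frames (0 3)
6 -> miss, frames (0 3 6)
3 -> hit
1 -> miss, evict 0, frames (3 6 1)
3 -> hit
6 -> hit
1 -> hit
0 -> miss, evict 1, frames (3 6 0)
3 -> hit
6 -> hit
3 -> hit
0 -> hit
3 -> hit
Page faults: 5.

5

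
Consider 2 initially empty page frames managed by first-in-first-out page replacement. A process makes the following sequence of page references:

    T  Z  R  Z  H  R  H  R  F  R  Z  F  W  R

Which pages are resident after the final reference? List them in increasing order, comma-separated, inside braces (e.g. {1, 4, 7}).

{R, W}

T: fault, frames {T}
Z: fault, frames {T,Z}
R: fault, evict T, frames {Z,R}
Z: hit
H: fault, evict Z, frames {R,H}
R: hit
H: hit
R: hit
F: fault, evict R, frames {H,F}
R: fault, evict H, frames {F,R}
Z: fault, evict F, frames {R,Z}
F: fault, evict R, frames {Z,F}
W: fault, evict Z, frames {F,W}
R: fault, evict F, frames {W,R}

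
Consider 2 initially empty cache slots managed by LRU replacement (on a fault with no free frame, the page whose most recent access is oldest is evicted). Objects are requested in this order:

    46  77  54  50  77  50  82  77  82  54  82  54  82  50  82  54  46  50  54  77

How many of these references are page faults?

46: miss, frames (46)
77: miss, frames (46 77)
54: miss, evict 46, frames (77 54)
50: miss, evict 77, frames (54 50)
77: miss, evict 54, frames (50 77)
50: hit
82: miss, evict 77, frames (50 82)
77: miss, evict 50, frames (82 77)
82: hit
54: miss, evict 77, frames (82 54)
82: hit
54: hit
82: hit
50: miss, evict 54, frames (82 50)
82: hit
54: miss, evict 50, frames (82 54)
46: miss, evict 82, frames (54 46)
50: miss, evict 54, frames (46 50)
54: miss, evict 46, frames (50 54)
77: miss, evict 50, frames (54 77)
Page faults: 14.

14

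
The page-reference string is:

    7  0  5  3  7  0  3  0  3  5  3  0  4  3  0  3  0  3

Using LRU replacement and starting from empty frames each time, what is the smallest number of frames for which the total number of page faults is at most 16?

2

f=1: 18 faults
f=2: 12 faults
f=3: 8 faults
f=4: 5 faults
f=5: 5 faults
Smallest f with faults ≤ 16 is 2.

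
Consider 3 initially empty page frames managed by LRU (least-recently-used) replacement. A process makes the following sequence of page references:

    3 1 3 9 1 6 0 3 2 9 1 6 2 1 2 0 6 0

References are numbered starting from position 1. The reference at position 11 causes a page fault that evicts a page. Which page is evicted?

3

pos 1: 3: miss, frames {3}
pos 2: 1: miss, frames {3,1}
pos 3: 3: hit
pos 4: 9: miss, frames {1,3,9}
pos 5: 1: hit
pos 6: 6: miss, evict 3, frames {9,1,6}
pos 7: 0: miss, evict 9, frames {1,6,0}
pos 8: 3: miss, evict 1, frames {6,0,3}
pos 9: 2: miss, evict 6, frames {0,3,2}
pos 10: 9: miss, evict 0, frames {3,2,9}
pos 11: 1: miss, evict 3, frames {2,9,1}
At position 11, page 3 is evicted.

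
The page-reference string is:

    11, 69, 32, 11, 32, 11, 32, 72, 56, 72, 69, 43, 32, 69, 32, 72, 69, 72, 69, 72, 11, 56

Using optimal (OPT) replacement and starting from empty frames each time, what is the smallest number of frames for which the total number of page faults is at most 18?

f=1: 22 faults
f=2: 11 faults
f=3: 9 faults
f=4: 8 faults
f=5: 7 faults
f=6: 6 faults
Smallest f with faults ≤ 18 is 2.

2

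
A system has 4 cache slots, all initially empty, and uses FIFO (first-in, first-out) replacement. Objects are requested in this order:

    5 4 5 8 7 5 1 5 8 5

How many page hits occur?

5 → fault, frames [5]
4 → fault, frames [5, 4]
5 → hit
8 → fault, frames [5, 4, 8]
7 → fault, frames [5, 4, 8, 7]
5 → hit
1 → fault, evict 5, frames [4, 8, 7, 1]
5 → fault, evict 4, frames [8, 7, 1, 5]
8 → hit
5 → hit
Hits: 4.

4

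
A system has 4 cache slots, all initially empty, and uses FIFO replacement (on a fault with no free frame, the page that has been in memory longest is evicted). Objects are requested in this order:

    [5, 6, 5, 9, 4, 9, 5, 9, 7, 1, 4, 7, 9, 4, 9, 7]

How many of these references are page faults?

6

5 -> miss, frames (5)
6 -> miss, frames (5 6)
5 -> hit
9 -> miss, frames (5 6 9)
4 -> miss, frames (5 6 9 4)
9 -> hit
5 -> hit
9 -> hit
7 -> miss, evict 5, frames (6 9 4 7)
1 -> miss, evict 6, frames (9 4 7 1)
4 -> hit
7 -> hit
9 -> hit
4 -> hit
9 -> hit
7 -> hit
Page faults: 6.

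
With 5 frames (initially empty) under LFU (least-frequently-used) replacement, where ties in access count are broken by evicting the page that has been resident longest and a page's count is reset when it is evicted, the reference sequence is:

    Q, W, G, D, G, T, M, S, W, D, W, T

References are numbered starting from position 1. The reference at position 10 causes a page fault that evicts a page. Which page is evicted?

pos 1: Q -> fault, frames (Q)
pos 2: W -> fault, frames (Q W)
pos 3: G -> fault, frames (Q W G)
pos 4: D -> fault, frames (Q W G D)
pos 5: G -> hit
pos 6: T -> fault, frames (Q W G D T)
pos 7: M -> fault, evict Q, frames (W G D T M)
pos 8: S -> fault, evict W, frames (G D T M S)
pos 9: W -> fault, evict D, frames (G T M S W)
pos 10: D -> fault, evict T, frames (G M S W D)
At position 10, page T is evicted.

T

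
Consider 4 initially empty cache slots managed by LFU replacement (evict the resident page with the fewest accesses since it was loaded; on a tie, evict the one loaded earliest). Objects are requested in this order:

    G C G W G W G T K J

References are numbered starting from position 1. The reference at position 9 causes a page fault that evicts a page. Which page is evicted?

C

pos 1: G → miss, frames {G}
pos 2: C → miss, frames {G,C}
pos 3: G → hit
pos 4: W → miss, frames {G,C,W}
pos 5: G → hit
pos 6: W → hit
pos 7: G → hit
pos 8: T → miss, frames {G,C,W,T}
pos 9: K → miss, evict C, frames {G,W,T,K}
At position 9, page C is evicted.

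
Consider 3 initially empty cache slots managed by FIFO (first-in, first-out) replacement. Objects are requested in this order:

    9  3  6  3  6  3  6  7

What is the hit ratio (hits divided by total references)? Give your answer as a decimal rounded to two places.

9 → miss, frames [9]
3 → miss, frames [9, 3]
6 → miss, frames [9, 3, 6]
3 → hit
6 → hit
3 → hit
6 → hit
7 → miss, evict 9, frames [3, 6, 7]
Hits: 4 of 8 references → 4/8 = 0.5000.

0.50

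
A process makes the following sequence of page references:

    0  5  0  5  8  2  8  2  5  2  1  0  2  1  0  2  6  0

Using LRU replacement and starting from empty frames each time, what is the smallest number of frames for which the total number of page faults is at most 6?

f=1: 18 faults
f=2: 13 faults
f=3: 7 faults
f=4: 7 faults
f=5: 6 faults
f=6: 6 faults
Smallest f with faults ≤ 6 is 5.

5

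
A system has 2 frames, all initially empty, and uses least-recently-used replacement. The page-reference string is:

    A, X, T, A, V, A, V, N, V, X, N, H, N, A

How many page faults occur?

A -> miss, frames (A)
X -> miss, frames (A X)
T -> miss, evict A, frames (X T)
A -> miss, evict X, frames (T A)
V -> miss, evict T, frames (A V)
A -> hit
V -> hit
N -> miss, evict A, frames (V N)
V -> hit
X -> miss, evict N, frames (V X)
N -> miss, evict V, frames (X N)
H -> miss, evict X, frames (N H)
N -> hit
A -> miss, evict H, frames (N A)
Page faults: 10.

10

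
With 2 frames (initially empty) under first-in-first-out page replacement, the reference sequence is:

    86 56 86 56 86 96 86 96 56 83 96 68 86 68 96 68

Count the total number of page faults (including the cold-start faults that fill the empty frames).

86 -> fault, frames [86]
56 -> fault, frames [86, 56]
86 -> hit
56 -> hit
86 -> hit
96 -> fault, evict 86, frames [56, 96]
86 -> fault, evict 56, frames [96, 86]
96 -> hit
56 -> fault, evict 96, frames [86, 56]
83 -> fault, evict 86, frames [56, 83]
96 -> fault, evict 56, frames [83, 96]
68 -> fault, evict 83, frames [96, 68]
86 -> fault, evict 96, frames [68, 86]
68 -> hit
96 -> fault, evict 68, frames [86, 96]
68 -> fault, evict 86, frames [96, 68]
Page faults: 11.

11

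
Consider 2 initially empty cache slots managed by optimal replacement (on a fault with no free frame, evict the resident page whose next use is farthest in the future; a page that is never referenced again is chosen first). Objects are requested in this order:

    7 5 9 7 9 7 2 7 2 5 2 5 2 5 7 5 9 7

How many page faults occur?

7 -> miss, frames (7)
5 -> miss, frames (7 5)
9 -> miss, evict 5, frames (7 9)
7 -> hit
9 -> hit
7 -> hit
2 -> miss, evict 9, frames (7 2)
7 -> hit
2 -> hit
5 -> miss, evict 7, frames (2 5)
2 -> hit
5 -> hit
2 -> hit
5 -> hit
7 -> miss, evict 2, frames (5 7)
5 -> hit
9 -> miss, evict 5, frames (7 9)
7 -> hit
Page faults: 7.

7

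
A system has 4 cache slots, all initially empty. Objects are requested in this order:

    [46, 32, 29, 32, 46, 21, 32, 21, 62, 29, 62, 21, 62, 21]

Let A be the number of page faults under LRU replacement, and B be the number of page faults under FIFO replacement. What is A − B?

1

Under LRU: F F F . . F . . F F . . . . → 6 faults.
Under FIFO: F F F . . F . . F . . . . . → 5 faults.
A − B = 6 − 5 = 1.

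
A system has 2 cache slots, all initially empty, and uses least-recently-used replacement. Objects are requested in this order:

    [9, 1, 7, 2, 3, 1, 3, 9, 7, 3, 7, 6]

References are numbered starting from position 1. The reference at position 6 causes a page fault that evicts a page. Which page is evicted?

pos 1: 9 -> miss, frames {9}
pos 2: 1 -> miss, frames {9,1}
pos 3: 7 -> miss, evict 9, frames {1,7}
pos 4: 2 -> miss, evict 1, frames {7,2}
pos 5: 3 -> miss, evict 7, frames {2,3}
pos 6: 1 -> miss, evict 2, frames {3,1}
At position 6, page 2 is evicted.

2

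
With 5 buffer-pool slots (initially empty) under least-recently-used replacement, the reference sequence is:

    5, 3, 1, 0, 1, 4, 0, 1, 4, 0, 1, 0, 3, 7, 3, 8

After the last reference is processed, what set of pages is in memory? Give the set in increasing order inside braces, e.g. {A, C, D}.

5 -> miss, frames (5)
3 -> miss, frames (5 3)
1 -> miss, frames (5 3 1)
0 -> miss, frames (5 3 1 0)
1 -> hit
4 -> miss, frames (5 3 0 1 4)
0 -> hit
1 -> hit
4 -> hit
0 -> hit
1 -> hit
0 -> hit
3 -> hit
7 -> miss, evict 5, frames (4 1 0 3 7)
3 -> hit
8 -> miss, evict 4, frames (1 0 7 3 8)

{0, 1, 3, 7, 8}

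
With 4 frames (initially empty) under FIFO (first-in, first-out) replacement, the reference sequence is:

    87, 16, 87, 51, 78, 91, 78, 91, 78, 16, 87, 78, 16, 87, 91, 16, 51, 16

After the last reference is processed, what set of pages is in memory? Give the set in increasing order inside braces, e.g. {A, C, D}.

87 -> miss, frames (87)
16 -> miss, frames (87 16)
87 -> hit
51 -> miss, frames (87 16 51)
78 -> miss, frames (87 16 51 78)
91 -> miss, evict 87, frames (16 51 78 91)
78 -> hit
91 -> hit
78 -> hit
16 -> hit
87 -> miss, evict 16, frames (51 78 91 87)
78 -> hit
16 -> miss, evict 51, frames (78 91 87 16)
87 -> hit
91 -> hit
16 -> hit
51 -> miss, evict 78, frames (91 87 16 51)
16 -> hit

{16, 51, 87, 91}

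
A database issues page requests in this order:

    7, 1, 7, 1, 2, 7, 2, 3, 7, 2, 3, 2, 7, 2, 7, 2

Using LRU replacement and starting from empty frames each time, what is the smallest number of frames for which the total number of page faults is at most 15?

f=1: 16 faults
f=2: 9 faults
f=3: 4 faults
f=4: 4 faults
Smallest f with faults ≤ 15 is 2.

2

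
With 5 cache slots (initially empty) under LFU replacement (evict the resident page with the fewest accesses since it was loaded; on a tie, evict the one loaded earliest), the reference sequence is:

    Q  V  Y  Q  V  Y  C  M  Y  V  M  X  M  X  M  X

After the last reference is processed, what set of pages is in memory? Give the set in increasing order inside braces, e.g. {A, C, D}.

Q -> fault, frames {Q}
V -> fault, frames {Q,V}
Y -> fault, frames {Q,V,Y}
Q -> hit
V -> hit
Y -> hit
C -> fault, frames {Q,V,Y,C}
M -> fault, frames {Q,V,Y,C,M}
Y -> hit
V -> hit
M -> hit
X -> fault, evict C, frames {Q,V,Y,M,X}
M -> hit
X -> hit
M -> hit
X -> hit

{M, Q, V, X, Y}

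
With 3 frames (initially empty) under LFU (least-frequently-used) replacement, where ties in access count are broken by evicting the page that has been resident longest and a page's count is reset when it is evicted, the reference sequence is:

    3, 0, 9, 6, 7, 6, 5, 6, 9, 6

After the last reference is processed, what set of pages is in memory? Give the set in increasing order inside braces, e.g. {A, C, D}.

{5, 6, 9}

3: miss, frames {3}
0: miss, frames {3,0}
9: miss, frames {3,0,9}
6: miss, evict 3, frames {0,9,6}
7: miss, evict 0, frames {9,6,7}
6: hit
5: miss, evict 9, frames {6,7,5}
6: hit
9: miss, evict 7, frames {6,5,9}
6: hit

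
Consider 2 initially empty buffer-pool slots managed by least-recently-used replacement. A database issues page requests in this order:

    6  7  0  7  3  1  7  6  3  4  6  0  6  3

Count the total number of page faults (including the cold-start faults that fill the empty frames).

6: miss, frames [6]
7: miss, frames [6, 7]
0: miss, evict 6, frames [7, 0]
7: hit
3: miss, evict 0, frames [7, 3]
1: miss, evict 7, frames [3, 1]
7: miss, evict 3, frames [1, 7]
6: miss, evict 1, frames [7, 6]
3: miss, evict 7, frames [6, 3]
4: miss, evict 6, frames [3, 4]
6: miss, evict 3, frames [4, 6]
0: miss, evict 4, frames [6, 0]
6: hit
3: miss, evict 0, frames [6, 3]
Page faults: 12.

12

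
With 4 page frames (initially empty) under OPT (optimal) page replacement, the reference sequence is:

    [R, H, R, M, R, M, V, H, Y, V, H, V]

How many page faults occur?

R -> miss, frames {R}
H -> miss, frames {R,H}
R -> hit
M -> miss, frames {R,H,M}
R -> hit
M -> hit
V -> miss, frames {R,H,M,V}
H -> hit
Y -> miss, evict M, frames {R,H,V,Y}
V -> hit
H -> hit
V -> hit
Page faults: 5.

5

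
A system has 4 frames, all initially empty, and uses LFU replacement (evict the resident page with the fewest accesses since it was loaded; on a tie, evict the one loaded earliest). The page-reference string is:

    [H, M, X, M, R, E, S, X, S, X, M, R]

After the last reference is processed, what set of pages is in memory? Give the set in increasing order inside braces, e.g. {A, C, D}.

H → fault, frames (H)
M → fault, frames (H M)
X → fault, frames (H M X)
M → hit
R → fault, frames (H M X R)
E → fault, evict H, frames (M X R E)
S → fault, evict X, frames (M R E S)
X → fault, evict R, frames (M E S X)
S → hit
X → hit
M → hit
R → fault, evict E, frames (M S X R)

{M, R, S, X}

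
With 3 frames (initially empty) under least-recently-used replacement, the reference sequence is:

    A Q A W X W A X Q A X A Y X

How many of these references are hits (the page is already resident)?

A: miss, frames [A]
Q: miss, frames [A, Q]
A: hit
W: miss, frames [Q, A, W]
X: miss, evict Q, frames [A, W, X]
W: hit
A: hit
X: hit
Q: miss, evict W, frames [A, X, Q]
A: hit
X: hit
A: hit
Y: miss, evict Q, frames [X, A, Y]
X: hit
Hits: 8.

8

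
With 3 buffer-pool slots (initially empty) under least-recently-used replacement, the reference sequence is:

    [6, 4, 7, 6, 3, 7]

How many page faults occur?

4

6 -> fault, frames [6]
4 -> fault, frames [6, 4]
7 -> fault, frames [6, 4, 7]
6 -> hit
3 -> fault, evict 4, frames [7, 6, 3]
7 -> hit
Page faults: 4.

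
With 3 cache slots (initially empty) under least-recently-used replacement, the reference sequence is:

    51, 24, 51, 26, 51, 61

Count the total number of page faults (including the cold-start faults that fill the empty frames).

4

51 → fault, frames {51}
24 → fault, frames {51,24}
51 → hit
26 → fault, frames {24,51,26}
51 → hit
61 → fault, evict 24, frames {26,51,61}
Page faults: 4.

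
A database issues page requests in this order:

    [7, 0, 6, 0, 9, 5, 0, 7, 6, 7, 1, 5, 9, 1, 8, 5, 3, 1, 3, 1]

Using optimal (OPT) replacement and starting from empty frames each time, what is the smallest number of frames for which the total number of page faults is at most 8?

f=1: 20 faults
f=2: 13 faults
f=3: 10 faults
f=4: 9 faults
f=5: 8 faults
f=6: 8 faults
f=7: 8 faults
f=8: 8 faults
Smallest f with faults ≤ 8 is 5.

5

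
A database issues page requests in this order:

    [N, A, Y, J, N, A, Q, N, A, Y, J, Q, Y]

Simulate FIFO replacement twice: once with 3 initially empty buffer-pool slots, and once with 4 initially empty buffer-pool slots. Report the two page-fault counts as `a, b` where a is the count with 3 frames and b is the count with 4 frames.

3 frames: F F F F F F F . . F F . . → 9 faults.
4 frames: F F F F . . F F F F F F . → 10 faults.
10 > 9: adding a frame increased faults — Belady's anomaly.

9, 10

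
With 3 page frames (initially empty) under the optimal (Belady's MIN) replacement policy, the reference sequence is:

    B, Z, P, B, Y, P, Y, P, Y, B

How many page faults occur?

4

B → fault, frames {B}
Z → fault, frames {B,Z}
P → fault, frames {B,Z,P}
B → hit
Y → fault, evict Z, frames {B,P,Y}
P → hit
Y → hit
P → hit
Y → hit
B → hit
Page faults: 4.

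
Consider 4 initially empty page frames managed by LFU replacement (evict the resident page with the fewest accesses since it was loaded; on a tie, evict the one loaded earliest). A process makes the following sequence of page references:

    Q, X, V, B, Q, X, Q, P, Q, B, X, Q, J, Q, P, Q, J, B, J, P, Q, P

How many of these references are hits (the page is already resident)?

Q -> miss, frames {Q}
X -> miss, frames {Q,X}
V -> miss, frames {Q,X,V}
B -> miss, frames {Q,X,V,B}
Q -> hit
X -> hit
Q -> hit
P -> miss, evict V, frames {Q,X,B,P}
Q -> hit
B -> hit
X -> hit
Q -> hit
J -> miss, evict P, frames {Q,X,B,J}
Q -> hit
P -> miss, evict J, frames {Q,X,B,P}
Q -> hit
J -> miss, evict P, frames {Q,X,B,J}
B -> hit
J -> hit
P -> miss, evict J, frames {Q,X,B,P}
Q -> hit
P -> hit
Hits: 13.

13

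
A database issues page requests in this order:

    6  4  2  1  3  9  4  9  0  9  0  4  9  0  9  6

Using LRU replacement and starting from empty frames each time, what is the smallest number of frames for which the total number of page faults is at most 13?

2

f=1: 16 faults
f=2: 12 faults
f=3: 9 faults
f=4: 9 faults
f=5: 8 faults
f=6: 8 faults
f=7: 7 faults
Smallest f with faults ≤ 13 is 2.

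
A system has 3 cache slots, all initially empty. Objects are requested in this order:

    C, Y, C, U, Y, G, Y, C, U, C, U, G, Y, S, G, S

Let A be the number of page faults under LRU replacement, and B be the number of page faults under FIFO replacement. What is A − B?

Under LRU: F F . F . F . F F . . F F F . . → 9 faults.
Under FIFO: F F . F . F . F . . . . F F F . → 8 faults.
A − B = 9 − 8 = 1.

1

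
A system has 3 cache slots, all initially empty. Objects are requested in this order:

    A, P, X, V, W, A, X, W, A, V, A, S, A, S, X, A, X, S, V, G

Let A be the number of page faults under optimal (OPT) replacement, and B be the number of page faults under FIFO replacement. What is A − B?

-4

Under OPT: F F F F F . . . . F . F . . . . . . F F → 9 faults.
Under FIFO: F F F F F F F . . F . F F . F . . . F F → 13 faults.
A − B = 9 − 13 = -4.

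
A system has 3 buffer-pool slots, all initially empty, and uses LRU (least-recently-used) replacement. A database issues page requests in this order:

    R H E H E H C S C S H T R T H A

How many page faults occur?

R -> fault, frames (R)
H -> fault, frames (R H)
E -> fault, frames (R H E)
H -> hit
E -> hit
H -> hit
C -> fault, evict R, frames (E H C)
S -> fault, evict E, frames (H C S)
C -> hit
S -> hit
H -> hit
T -> fault, evict C, frames (S H T)
R -> fault, evict S, frames (H T R)
T -> hit
H -> hit
A -> fault, evict R, frames (T H A)
Page faults: 8.

8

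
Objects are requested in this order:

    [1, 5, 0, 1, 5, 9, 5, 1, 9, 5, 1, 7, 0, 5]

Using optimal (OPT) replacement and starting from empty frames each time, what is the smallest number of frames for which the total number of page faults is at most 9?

2

f=1: 14 faults
f=2: 9 faults
f=3: 6 faults
f=4: 5 faults
f=5: 5 faults
Smallest f with faults ≤ 9 is 2.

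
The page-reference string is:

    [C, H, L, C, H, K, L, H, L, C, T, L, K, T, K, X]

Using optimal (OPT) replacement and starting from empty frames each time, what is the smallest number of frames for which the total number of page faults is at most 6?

4

f=1: 16 faults
f=2: 10 faults
f=3: 7 faults
f=4: 6 faults
f=5: 6 faults
f=6: 6 faults
Smallest f with faults ≤ 6 is 4.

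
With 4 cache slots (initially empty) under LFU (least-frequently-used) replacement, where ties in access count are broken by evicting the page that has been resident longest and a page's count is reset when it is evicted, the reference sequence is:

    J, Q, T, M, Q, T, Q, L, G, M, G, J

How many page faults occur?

J -> fault, frames [J]
Q -> fault, frames [J, Q]
T -> fault, frames [J, Q, T]
M -> fault, frames [J, Q, T, M]
Q -> hit
T -> hit
Q -> hit
L -> fault, evict J, frames [Q, T, M, L]
G -> fault, evict M, frames [Q, T, L, G]
M -> fault, evict L, frames [Q, T, G, M]
G -> hit
J -> fault, evict M, frames [Q, T, G, J]
Page faults: 8.

8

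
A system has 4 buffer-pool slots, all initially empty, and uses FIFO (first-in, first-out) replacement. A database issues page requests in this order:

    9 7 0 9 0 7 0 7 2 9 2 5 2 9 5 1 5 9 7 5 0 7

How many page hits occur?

9 → fault, frames {9}
7 → fault, frames {9,7}
0 → fault, frames {9,7,0}
9 → hit
0 → hit
7 → hit
0 → hit
7 → hit
2 → fault, frames {9,7,0,2}
9 → hit
2 → hit
5 → fault, evict 9, frames {7,0,2,5}
2 → hit
9 → fault, evict 7, frames {0,2,5,9}
5 → hit
1 → fault, evict 0, frames {2,5,9,1}
5 → hit
9 → hit
7 → fault, evict 2, frames {5,9,1,7}
5 → hit
0 → fault, evict 5, frames {9,1,7,0}
7 → hit
Hits: 13.

13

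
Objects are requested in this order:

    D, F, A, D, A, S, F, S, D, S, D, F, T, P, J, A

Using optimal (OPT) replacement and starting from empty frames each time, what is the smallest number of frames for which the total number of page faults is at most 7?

4

f=1: 16 faults
f=2: 11 faults
f=3: 8 faults
f=4: 7 faults
f=5: 7 faults
f=6: 7 faults
f=7: 7 faults
Smallest f with faults ≤ 7 is 4.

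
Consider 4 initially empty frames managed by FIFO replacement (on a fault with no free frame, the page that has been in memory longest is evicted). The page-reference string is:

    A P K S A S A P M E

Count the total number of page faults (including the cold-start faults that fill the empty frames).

6

A -> fault, frames {A}
P -> fault, frames {A,P}
K -> fault, frames {A,P,K}
S -> fault, frames {A,P,K,S}
A -> hit
S -> hit
A -> hit
P -> hit
M -> fault, evict A, frames {P,K,S,M}
E -> fault, evict P, frames {K,S,M,E}
Page faults: 6.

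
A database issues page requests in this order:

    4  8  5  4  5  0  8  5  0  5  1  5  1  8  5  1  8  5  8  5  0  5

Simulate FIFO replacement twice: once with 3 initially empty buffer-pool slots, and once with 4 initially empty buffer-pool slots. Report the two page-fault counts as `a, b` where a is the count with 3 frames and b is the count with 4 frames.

8, 5

3 frames: F F F . . F . . . . F . . F F . . . . . F . → 8 faults.
4 frames: F F F . . F . . . . F . . . . . . . . . . . → 5 faults.
5 < 8: adding a frame reduced faults, as is typical.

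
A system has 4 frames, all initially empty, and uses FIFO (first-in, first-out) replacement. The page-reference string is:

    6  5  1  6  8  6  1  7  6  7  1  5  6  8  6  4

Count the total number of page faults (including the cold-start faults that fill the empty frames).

6: fault, frames (6)
5: fault, frames (6 5)
1: fault, frames (6 5 1)
6: hit
8: fault, frames (6 5 1 8)
6: hit
1: hit
7: fault, evict 6, frames (5 1 8 7)
6: fault, evict 5, frames (1 8 7 6)
7: hit
1: hit
5: fault, evict 1, frames (8 7 6 5)
6: hit
8: hit
6: hit
4: fault, evict 8, frames (7 6 5 4)
Page faults: 8.

8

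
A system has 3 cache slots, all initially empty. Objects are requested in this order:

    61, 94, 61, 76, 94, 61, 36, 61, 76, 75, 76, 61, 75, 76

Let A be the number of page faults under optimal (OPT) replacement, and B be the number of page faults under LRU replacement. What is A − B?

-1

Under OPT: F F . F . . F . . F . . . . → 5 faults.
Under LRU: F F . F . . F . F F . . . . → 6 faults.
A − B = 5 − 6 = -1.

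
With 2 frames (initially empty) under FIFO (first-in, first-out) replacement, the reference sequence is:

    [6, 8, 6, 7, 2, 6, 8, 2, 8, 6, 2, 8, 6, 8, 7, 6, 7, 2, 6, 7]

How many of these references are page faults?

13

6 -> fault, frames [6]
8 -> fault, frames [6, 8]
6 -> hit
7 -> fault, evict 6, frames [8, 7]
2 -> fault, evict 8, frames [7, 2]
6 -> fault, evict 7, frames [2, 6]
8 -> fault, evict 2, frames [6, 8]
2 -> fault, evict 6, frames [8, 2]
8 -> hit
6 -> fault, evict 8, frames [2, 6]
2 -> hit
8 -> fault, evict 2, frames [6, 8]
6 -> hit
8 -> hit
7 -> fault, evict 6, frames [8, 7]
6 -> fault, evict 8, frames [7, 6]
7 -> hit
2 -> fault, evict 7, frames [6, 2]
6 -> hit
7 -> fault, evict 6, frames [2, 7]
Page faults: 13.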